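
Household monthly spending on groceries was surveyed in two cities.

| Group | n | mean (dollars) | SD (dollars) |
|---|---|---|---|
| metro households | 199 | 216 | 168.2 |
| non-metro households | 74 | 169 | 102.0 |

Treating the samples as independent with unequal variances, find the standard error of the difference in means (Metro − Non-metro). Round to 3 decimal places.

Standard errors of each mean: 168.2/√199 = 11.9234 and 102.0/√74 = 11.8573.
SE(x̄₁ − x̄₂) = √(11.9234² + 11.8573²) = 16.8156 for independent samples with unequal variances.

16.816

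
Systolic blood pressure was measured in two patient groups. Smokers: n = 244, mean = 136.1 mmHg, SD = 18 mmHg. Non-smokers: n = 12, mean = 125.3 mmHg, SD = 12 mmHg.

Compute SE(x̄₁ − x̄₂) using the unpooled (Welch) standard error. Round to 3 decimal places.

Per-group SEs: s₁/√n₁ = 18/√244 = 1.1523, s₂/√n₂ = 12/√12 = 3.4641.
Unpooled SE of the difference: √(1.32779529 + 11.99998881) = 3.6507.

3.651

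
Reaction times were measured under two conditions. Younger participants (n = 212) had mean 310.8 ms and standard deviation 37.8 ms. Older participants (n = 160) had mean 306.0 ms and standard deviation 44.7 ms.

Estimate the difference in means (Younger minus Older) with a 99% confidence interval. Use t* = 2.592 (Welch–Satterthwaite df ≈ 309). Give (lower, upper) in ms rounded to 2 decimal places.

Per-group SEs: s₁/√n₁ = 37.8/√212 = 2.5961, s₂/√n₂ = 44.7/√160 = 3.5338.
Unpooled SE of the difference: √(6.73973521 + 12.48774244) = 4.3849.
Margin of error = t* · SE = 2.592 × 4.3849 = 11.3657.
x̄₁ − x̄₂ = 310.8 − 306.0 = 4.8000.
CI: 4.8000 ± 11.3657 = (-6.57, 16.17).

(-6.57, 16.17)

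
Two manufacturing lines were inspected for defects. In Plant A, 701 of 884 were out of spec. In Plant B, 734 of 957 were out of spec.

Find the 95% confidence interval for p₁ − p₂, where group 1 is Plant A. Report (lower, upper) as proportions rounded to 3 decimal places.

Sample proportions: 701/884 = 0.7930, 734/957 = 0.7670.
Each SE is √(p̂(1−p̂)/n): √(0.7930·0.2070/884) = 0.01363 and √(0.7670·0.2330/957) = 0.01367.
SE(p̂₁ − p̂₂) = √(SE₁² + SE₂²) = √(0.0001857769 + 0.0001868689) = 0.01930, since the two samples are independent.
At 95% confidence z* = 1.960; margin = 1.960 × 0.01930 = 0.03783.
The difference is 0.7930 − 0.7670 = 0.0260, so the interval is 0.0260 ± 0.03783 = (-0.012, 0.064).

(-0.012, 0.064)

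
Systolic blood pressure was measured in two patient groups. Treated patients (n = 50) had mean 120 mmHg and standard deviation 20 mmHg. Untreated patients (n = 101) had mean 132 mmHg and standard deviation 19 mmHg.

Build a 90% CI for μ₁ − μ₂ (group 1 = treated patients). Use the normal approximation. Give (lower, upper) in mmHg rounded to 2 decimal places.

Standard errors of each mean: 20/√50 = 2.8284 and 19/√101 = 1.8906.
SE(x̄₁ − x̄₂) = √(2.8284² + 1.8906²) = 3.4021 for independent samples with unequal variances.
With z* = 1.645, the margin is 1.645 × 3.4021 = 5.5965.
x̄₁ − x̄₂ = 120 − 132 = -12.0000; the interval is -12.0000 ± 5.5965 = (-17.60, -6.40).

(-17.60, -6.40)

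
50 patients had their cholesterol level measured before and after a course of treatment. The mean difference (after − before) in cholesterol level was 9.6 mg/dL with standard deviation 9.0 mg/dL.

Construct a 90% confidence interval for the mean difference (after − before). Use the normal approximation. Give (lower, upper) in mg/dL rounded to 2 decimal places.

(7.51, 11.69)

This is a matched-pairs design, so SE = s_d/√n = 9.0/√50 = 1.2728.
Margin = 1.645 × 1.2728 = 2.0938; the interval is 9.6 ± 2.0938 = (7.51, 11.69).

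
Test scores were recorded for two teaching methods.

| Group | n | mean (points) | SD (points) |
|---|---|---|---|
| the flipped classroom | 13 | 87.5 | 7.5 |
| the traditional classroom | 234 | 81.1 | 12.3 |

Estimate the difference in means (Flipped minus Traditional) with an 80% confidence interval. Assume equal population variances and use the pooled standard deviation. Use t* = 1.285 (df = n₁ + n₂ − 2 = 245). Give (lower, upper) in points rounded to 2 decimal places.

(1.97, 10.83)

s_p = √[((n₁−1)s₁² + (n₂−1)s₂²)/(n₁+n₂−2)] = √[(12·7.5² + 233·12.3²)/245] = 12.1093.
SE = 12.1093·√(1/13 + 1/234) = 3.4505.
With t* = 1.285, margin = 1.285 × 3.4505 = 4.4339.
x̄₁ − x̄₂ = 87.5 − 81.1 = 6.4000; interval 6.4000 ± 4.4339 = (1.97, 10.83).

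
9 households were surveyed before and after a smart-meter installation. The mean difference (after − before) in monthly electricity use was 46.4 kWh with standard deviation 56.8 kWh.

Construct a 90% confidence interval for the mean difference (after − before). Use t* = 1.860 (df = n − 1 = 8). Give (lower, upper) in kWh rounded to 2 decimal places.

Paired design: SE = s_d/√n = 56.8/√9 = 18.9333.
t* = 1.860; margin of error = 1.860 × 18.9333 = 35.2159.
46.4 ± 35.2159 → (11.18, 81.62).

(11.18, 81.62)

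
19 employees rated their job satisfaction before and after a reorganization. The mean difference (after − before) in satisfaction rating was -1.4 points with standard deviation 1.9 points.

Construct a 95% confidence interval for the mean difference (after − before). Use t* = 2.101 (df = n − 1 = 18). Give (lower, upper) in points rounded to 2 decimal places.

(-2.32, -0.48)

Paired design: SE = s_d/√n = 1.9/√19 = 0.4359.
t* = 2.101; margin of error = 2.101 × 0.4359 = 0.9158.
-1.4 ± 0.9158 → (-2.32, -0.48).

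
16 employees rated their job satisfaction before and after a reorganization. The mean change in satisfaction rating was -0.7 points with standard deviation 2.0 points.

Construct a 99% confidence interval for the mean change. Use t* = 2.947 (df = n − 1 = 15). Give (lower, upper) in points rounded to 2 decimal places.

This is a matched-pairs design, so SE = s_d/√n = 2.0/√16 = 0.5000.
Margin = 2.947 × 0.5000 = 1.4735; the interval is -0.7 ± 1.4735 = (-2.17, 0.77).

(-2.17, 0.77)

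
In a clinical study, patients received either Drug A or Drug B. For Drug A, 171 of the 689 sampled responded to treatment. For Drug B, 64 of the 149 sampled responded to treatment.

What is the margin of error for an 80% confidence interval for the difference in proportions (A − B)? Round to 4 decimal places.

0.0561

Sample proportions: 171/689 = 0.2482, 64/149 = 0.4295.
Each SE is √(p̂(1−p̂)/n): √(0.2482·0.7518/689) = 0.01646 and √(0.4295·0.5705/149) = 0.04055.
SE(p̂₁ − p̂₂) = √(SE₁² + SE₂²) = √(0.0002709316 + 0.0016443025) = 0.04376, since the two samples are independent.
At 80% confidence z* = 1.282; margin = 1.282 × 0.04376 = 0.05610.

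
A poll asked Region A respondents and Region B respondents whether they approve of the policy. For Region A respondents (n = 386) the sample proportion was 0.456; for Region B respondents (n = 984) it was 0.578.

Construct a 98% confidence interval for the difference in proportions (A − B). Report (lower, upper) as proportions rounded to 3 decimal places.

Each SE is √(p̂(1−p̂)/n): √(0.4560·0.5440/386) = 0.02535 and √(0.5780·0.4220/984) = 0.01574.
SE(p̂₁ − p̂₂) = √(SE₁² + SE₂²) = √(0.0006426225 + 0.0002477476) = 0.02984, since the two samples are independent.
At 98% confidence z* = 2.326; margin = 2.326 × 0.02984 = 0.06941.
The difference is 0.4560 − 0.5780 = -0.1220, so the interval is -0.1220 ± 0.06941 = (-0.191, -0.053).

(-0.191, -0.053)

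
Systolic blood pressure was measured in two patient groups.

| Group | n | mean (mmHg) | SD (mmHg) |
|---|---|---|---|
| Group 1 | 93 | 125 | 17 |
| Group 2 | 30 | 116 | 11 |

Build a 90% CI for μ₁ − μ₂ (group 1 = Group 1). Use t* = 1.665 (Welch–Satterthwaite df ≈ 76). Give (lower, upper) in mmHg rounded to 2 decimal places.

(4.55, 13.45)

SE₁ = s₁/√n₁ = 17/√93 = 1.7628; SE₂ = 11/√30 = 2.0083.
Independent samples, unequal variances: SE_diff = √(SE₁² + SE₂²) = √(3.10746384 + 4.03326889) = 2.6722.
t* = 1.665, so margin of error = 1.665 × 2.6722 = 4.4492.
Difference in means = 125 − 116 = 9.0000.
9.0000 ± 4.4492 → (4.55, 13.45).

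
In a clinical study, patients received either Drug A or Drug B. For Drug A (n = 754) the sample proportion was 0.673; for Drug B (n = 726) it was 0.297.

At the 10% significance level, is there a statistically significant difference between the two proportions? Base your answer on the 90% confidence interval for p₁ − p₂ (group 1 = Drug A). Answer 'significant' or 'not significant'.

significant

Each SE is √(p̂(1−p̂)/n): √(0.6730·0.3270/754) = 0.01708 and √(0.2970·0.7030/726) = 0.01696.
SE(p̂₁ − p̂₂) = √(SE₁² + SE₂²) = √(0.0002917264 + 0.0002876416) = 0.02407, since the two samples are independent.
At 90% confidence z* = 1.645; margin = 1.645 × 0.02407 = 0.03960.
The difference is 0.6730 − 0.2970 = 0.3760, so the interval is 0.3760 ± 0.03960 = (0.33640, 0.41560).
The interval (0.33640, 0.41560) does not contain 0, so the difference is significant.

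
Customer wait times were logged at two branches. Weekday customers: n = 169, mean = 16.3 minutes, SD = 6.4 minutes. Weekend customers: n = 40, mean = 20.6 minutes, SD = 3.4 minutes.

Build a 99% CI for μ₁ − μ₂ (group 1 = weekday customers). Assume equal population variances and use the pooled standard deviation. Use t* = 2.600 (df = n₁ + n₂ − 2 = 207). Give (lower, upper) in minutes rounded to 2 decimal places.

s_p = √[((n₁−1)s₁² + (n₂−1)s₂²)/(n₁+n₂−2)] = √[(168·6.4² + 39·3.4²)/207] = 5.9515.
SE = 5.9515·√(1/169 + 1/40) = 1.0465.
With t* = 2.600, margin = 2.600 × 1.0465 = 2.7209.
x̄₁ − x̄₂ = 16.3 − 20.6 = -4.3000; interval -4.3000 ± 2.7209 = (-7.02, -1.58).

(-7.02, -1.58)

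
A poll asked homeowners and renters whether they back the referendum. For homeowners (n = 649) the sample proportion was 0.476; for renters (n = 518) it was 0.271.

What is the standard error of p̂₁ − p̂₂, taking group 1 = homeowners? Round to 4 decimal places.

0.0277

SE₁ = √(p̂₁(1−p̂₁)/n₁) = √(0.4760·0.5240/649) = 0.01960; SE₂ = √(0.2710·0.7290/518) = 0.01953.
Independent samples: SE of the difference = √(SE₁² + SE₂²) = √(0.00038416 + 0.0003814209) = 0.02767.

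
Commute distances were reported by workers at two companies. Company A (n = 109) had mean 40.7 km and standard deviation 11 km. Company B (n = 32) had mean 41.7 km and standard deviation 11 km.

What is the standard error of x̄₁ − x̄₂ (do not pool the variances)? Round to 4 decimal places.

2.2116

SE₁ = s₁/√n₁ = 11/√109 = 1.0536; SE₂ = 11/√32 = 1.9445.
Independent samples, unequal variances: SE_diff = √(SE₁² + SE₂²) = √(1.11007296 + 3.78108025) = 2.2116.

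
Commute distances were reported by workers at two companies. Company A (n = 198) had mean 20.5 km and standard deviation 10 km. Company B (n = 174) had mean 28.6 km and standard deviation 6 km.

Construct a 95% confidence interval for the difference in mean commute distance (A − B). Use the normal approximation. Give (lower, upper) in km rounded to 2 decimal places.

SE₁ = s₁/√n₁ = 10/√198 = 0.7107; SE₂ = 6/√174 = 0.4549.
Independent samples, unequal variances: SE_diff = √(SE₁² + SE₂²) = √(0.50509449 + 0.20693401) = 0.8438.
z* = 1.960, so margin of error = 1.960 × 0.8438 = 1.6538.
Difference in means = 20.5 − 28.6 = -8.1000.
-8.1000 ± 1.6538 → (-9.75, -6.45).

(-9.75, -6.45)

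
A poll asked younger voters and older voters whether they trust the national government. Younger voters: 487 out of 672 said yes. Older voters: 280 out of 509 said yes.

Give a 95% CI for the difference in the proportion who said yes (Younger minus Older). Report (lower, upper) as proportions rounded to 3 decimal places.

p̂₁ = 487/672 = 0.7247 and p̂₂ = 280/509 = 0.5501.
SE₁ = √(p̂₁(1−p̂₁)/n₁) = √(0.7247·0.2753/672) = 0.01723; SE₂ = √(0.5501·0.4499/509) = 0.02205.
Independent samples: SE of the difference = √(SE₁² + SE₂²) = √(0.0002968729 + 0.0004862025) = 0.02798.
z* for 95% confidence is 1.960, so the margin of error is 1.960 × 0.02798 = 0.05484.
Point estimate p̂₁ − p̂₂ = 0.7247 − 0.5501 = 0.1746.
0.1746 ± 0.05484 → (0.120, 0.229).

(0.120, 0.229)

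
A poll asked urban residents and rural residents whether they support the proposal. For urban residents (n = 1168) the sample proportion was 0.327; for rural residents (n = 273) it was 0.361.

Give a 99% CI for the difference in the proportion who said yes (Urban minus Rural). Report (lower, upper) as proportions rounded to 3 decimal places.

SE₁ = √(p̂₁(1−p̂₁)/n₁) = √(0.3270·0.6730/1168) = 0.01373; SE₂ = √(0.3610·0.6390/273) = 0.02907.
Independent samples: SE of the difference = √(SE₁² + SE₂²) = √(0.0001885129 + 0.0008450649) = 0.03215.
z* for 99% confidence is 2.576, so the margin of error is 2.576 × 0.03215 = 0.08282.
Point estimate p̂₁ − p̂₂ = 0.3270 − 0.3610 = -0.0340.
-0.0340 ± 0.08282 → (-0.117, 0.049).

(-0.117, 0.049)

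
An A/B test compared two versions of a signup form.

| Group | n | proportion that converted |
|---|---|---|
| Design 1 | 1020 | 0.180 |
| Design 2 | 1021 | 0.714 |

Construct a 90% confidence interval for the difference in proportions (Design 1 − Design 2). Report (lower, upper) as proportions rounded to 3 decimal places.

(-0.565, -0.503)

SE₁ = √(p̂₁(1−p̂₁)/n₁) = √(0.1800·0.8200/1020) = 0.01203; SE₂ = √(0.7140·0.2860/1021) = 0.01414.
Independent samples: SE of the difference = √(SE₁² + SE₂²) = √(0.0001447209 + 0.0001999396) = 0.01857.
z* for 90% confidence is 1.645, so the margin of error is 1.645 × 0.01857 = 0.03055.
Point estimate p̂₁ − p̂₂ = 0.1800 − 0.7140 = -0.5340.
-0.5340 ± 0.03055 → (-0.565, -0.503).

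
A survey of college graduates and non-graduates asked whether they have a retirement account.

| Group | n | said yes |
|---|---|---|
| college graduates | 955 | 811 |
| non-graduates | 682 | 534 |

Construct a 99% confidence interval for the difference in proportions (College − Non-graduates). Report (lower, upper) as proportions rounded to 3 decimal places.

Sample proportions: 811/955 = 0.8492, 534/682 = 0.7830.
Each SE is √(p̂(1−p̂)/n): √(0.8492·0.1508/955) = 0.01158 and √(0.7830·0.2170/682) = 0.01578.
SE(p̂₁ − p̂₂) = √(SE₁² + SE₂²) = √(0.0001340964 + 0.0002490084) = 0.01957, since the two samples are independent.
At 99% confidence z* = 2.576; margin = 2.576 × 0.01957 = 0.05041.
The difference is 0.8492 − 0.7830 = 0.0662, so the interval is 0.0662 ± 0.05041 = (0.016, 0.117).

(0.016, 0.117)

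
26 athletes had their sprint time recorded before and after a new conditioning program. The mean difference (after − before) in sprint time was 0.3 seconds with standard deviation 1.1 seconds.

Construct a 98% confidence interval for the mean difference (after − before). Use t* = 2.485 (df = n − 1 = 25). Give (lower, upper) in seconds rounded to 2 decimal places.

(-0.24, 0.84)

Paired design: SE = s_d/√n = 1.1/√26 = 0.2157.
t* = 2.485; margin of error = 2.485 × 0.2157 = 0.5360.
0.3 ± 0.5360 → (-0.24, 0.84).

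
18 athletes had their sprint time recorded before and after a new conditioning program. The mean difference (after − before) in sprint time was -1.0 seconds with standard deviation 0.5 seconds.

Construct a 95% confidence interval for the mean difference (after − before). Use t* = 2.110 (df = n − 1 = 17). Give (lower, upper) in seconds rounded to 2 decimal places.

This is a matched-pairs design, so SE = s_d/√n = 0.5/√18 = 0.1179.
Margin = 2.110 × 0.1179 = 0.2488; the interval is -1.0 ± 0.2488 = (-1.25, -0.75).

(-1.25, -0.75)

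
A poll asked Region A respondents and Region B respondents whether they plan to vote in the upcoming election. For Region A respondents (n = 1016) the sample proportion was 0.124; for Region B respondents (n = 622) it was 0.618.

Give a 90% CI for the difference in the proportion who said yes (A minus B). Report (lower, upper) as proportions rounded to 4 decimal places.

(-0.5303, -0.4577)

The two standard errors are √(0.1240×0.8760/1016) = 0.01034 and √(0.6180×0.3820/622) = 0.01948.
Because the samples are independent, SE_diff = √(0.01034² + 0.01948²) = 0.02205.
Using z* = 1.645 for 90%, ME = 1.645 × 0.02205 = 0.03627.
p̂₁ − p̂₂ = -0.4940; interval -0.4940 ± 0.03627 gives (-0.5303, -0.4577).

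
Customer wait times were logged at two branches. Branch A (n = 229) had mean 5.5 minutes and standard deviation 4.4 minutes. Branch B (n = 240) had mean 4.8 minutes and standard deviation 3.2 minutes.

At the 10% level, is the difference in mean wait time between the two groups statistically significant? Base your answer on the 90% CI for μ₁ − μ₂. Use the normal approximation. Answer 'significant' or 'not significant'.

significant

Standard errors of each mean: 4.4/√229 = 0.2908 and 3.2/√240 = 0.2066.
SE(x̄₁ − x̄₂) = √(0.2908² + 0.2066²) = 0.3567 for independent samples with unequal variances.
With z* = 1.645, the margin is 1.645 × 0.3567 = 0.5868.
x̄₁ − x̄₂ = 5.5 − 4.8 = 0.7000; the interval is 0.7000 ± 0.5868 = (0.1132, 1.2868).
The interval (0.1132, 1.2868) does not contain 0, so the difference is significant.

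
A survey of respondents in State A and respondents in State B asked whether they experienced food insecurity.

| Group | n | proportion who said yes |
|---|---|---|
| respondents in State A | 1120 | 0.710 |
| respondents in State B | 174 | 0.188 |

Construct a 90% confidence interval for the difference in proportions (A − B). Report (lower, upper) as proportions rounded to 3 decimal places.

(0.468, 0.576)

SE₁ = √(p̂₁(1−p̂₁)/n₁) = √(0.7100·0.2900/1120) = 0.01356; SE₂ = √(0.1880·0.8120/174) = 0.02962.
Independent samples: SE of the difference = √(SE₁² + SE₂²) = √(0.0001838736 + 0.0008773444) = 0.03258.
z* for 90% confidence is 1.645, so the margin of error is 1.645 × 0.03258 = 0.05359.
Point estimate p̂₁ − p̂₂ = 0.7100 − 0.1880 = 0.5220.
0.5220 ± 0.05359 → (0.468, 0.576).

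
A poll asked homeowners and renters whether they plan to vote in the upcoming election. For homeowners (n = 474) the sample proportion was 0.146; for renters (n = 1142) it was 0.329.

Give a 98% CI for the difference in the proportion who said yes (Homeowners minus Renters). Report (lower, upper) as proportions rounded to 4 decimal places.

(-0.2327, -0.1333)

Each SE is √(p̂(1−p̂)/n): √(0.1460·0.8540/474) = 0.01622 and √(0.3290·0.6710/1142) = 0.01390.
SE(p̂₁ − p̂₂) = √(SE₁² + SE₂²) = √(0.0002630884 + 0.00019321) = 0.02136, since the two samples are independent.
At 98% confidence z* = 2.326; margin = 2.326 × 0.02136 = 0.04968.
The difference is 0.1460 − 0.3290 = -0.1830, so the interval is -0.1830 ± 0.04968 = (-0.2327, -0.1333).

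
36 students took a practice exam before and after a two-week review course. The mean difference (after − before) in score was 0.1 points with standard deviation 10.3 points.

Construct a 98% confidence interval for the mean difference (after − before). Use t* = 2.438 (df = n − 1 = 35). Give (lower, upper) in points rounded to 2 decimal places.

Paired design: SE = s_d/√n = 10.3/√36 = 1.7167.
t* = 2.438; margin of error = 2.438 × 1.7167 = 4.1853.
0.1 ± 4.1853 → (-4.09, 4.29).

(-4.09, 4.29)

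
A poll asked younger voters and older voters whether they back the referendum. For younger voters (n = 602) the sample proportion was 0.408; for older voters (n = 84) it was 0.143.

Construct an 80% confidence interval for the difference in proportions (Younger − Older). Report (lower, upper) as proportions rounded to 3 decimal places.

(0.210, 0.320)

SE₁ = √(p̂₁(1−p̂₁)/n₁) = √(0.4080·0.5920/602) = 0.02003; SE₂ = √(0.1430·0.8570/84) = 0.03820.
Independent samples: SE of the difference = √(SE₁² + SE₂²) = √(0.0004012009 + 0.00145924) = 0.04313.
z* for 80% confidence is 1.282, so the margin of error is 1.282 × 0.04313 = 0.05529.
Point estimate p̂₁ − p̂₂ = 0.4080 − 0.1430 = 0.2650.
0.2650 ± 0.05529 → (0.210, 0.320).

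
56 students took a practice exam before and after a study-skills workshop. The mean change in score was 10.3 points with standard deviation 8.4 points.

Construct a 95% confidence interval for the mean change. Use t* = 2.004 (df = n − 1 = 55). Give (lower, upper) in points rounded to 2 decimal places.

Paired design: SE = s_d/√n = 8.4/√56 = 1.1225.
t* = 2.004; margin of error = 2.004 × 1.1225 = 2.2495.
10.3 ± 2.2495 → (8.05, 12.55).

(8.05, 12.55)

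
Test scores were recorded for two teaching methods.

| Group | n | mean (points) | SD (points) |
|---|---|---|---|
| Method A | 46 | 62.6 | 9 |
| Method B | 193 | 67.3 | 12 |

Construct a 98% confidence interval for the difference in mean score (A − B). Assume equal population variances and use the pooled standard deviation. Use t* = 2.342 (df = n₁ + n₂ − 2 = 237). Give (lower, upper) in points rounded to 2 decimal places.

(-9.12, -0.28)

Pooled variance s_p² = [45·9² + 192·12²] / (46+193−2) = 132.0380, so s_p = 11.4908.
SE_diff = s_p·√(1/n₁ + 1/n₂) = 11.4908·√(1/46 + 1/193) = 1.8853.
t* = 2.342; margin = 2.342 × 1.8853 = 4.4154.
Difference = 62.6 − 67.3 = -4.7000.
-4.7000 ± 4.4154 → (-9.12, -0.28).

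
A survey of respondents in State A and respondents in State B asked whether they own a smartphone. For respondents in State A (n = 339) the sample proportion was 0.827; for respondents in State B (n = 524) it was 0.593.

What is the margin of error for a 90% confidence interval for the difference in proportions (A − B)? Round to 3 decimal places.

0.049

The two standard errors are √(0.8270×0.1730/339) = 0.02054 and √(0.5930×0.4070/524) = 0.02146.
Because the samples are independent, SE_diff = √(0.02054² + 0.02146²) = 0.02971.
Using z* = 1.645 for 90%, ME = 1.645 × 0.02971 = 0.04887.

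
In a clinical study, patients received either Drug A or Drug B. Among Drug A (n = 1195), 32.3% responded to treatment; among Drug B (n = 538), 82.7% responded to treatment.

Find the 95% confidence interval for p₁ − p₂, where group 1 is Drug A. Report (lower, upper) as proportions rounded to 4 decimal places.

(-0.5455, -0.4625)

The two standard errors are √(0.3230×0.6770/1195) = 0.01353 and √(0.8270×0.1730/538) = 0.01631.
Because the samples are independent, SE_diff = √(0.01353² + 0.01631²) = 0.02119.
Using z* = 1.960 for 95%, ME = 1.960 × 0.02119 = 0.04153.
p̂₁ − p̂₂ = -0.5040; interval -0.5040 ± 0.04153 gives (-0.5455, -0.4625).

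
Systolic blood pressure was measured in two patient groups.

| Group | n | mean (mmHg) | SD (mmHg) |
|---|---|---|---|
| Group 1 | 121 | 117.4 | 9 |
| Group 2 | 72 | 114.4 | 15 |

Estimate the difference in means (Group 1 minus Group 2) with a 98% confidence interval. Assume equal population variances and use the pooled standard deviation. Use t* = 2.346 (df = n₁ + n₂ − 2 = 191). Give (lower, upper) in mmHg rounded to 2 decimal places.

s_p = √[((n₁−1)s₁² + (n₂−1)s₂²)/(n₁+n₂−2)] = √[(120·9² + 71·15²)/191] = 11.5987.
SE = 11.5987·√(1/121 + 1/72) = 1.7264.
With t* = 2.346, margin = 2.346 × 1.7264 = 4.0501.
x̄₁ − x̄₂ = 117.4 − 114.4 = 3.0000; interval 3.0000 ± 4.0501 = (-1.05, 7.05).

(-1.05, 7.05)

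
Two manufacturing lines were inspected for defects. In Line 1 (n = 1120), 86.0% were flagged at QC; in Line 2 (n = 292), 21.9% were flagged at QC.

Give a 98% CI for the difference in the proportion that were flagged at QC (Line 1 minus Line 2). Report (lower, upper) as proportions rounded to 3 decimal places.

The two standard errors are √(0.8600×0.1400/1120) = 0.01037 and √(0.2190×0.7810/292) = 0.02420.
Because the samples are independent, SE_diff = √(0.01037² + 0.02420²) = 0.02633.
Using z* = 2.326 for 98%, ME = 2.326 × 0.02633 = 0.06124.
p̂₁ − p̂₂ = 0.6410; interval 0.6410 ± 0.06124 gives (0.580, 0.702).

(0.580, 0.702)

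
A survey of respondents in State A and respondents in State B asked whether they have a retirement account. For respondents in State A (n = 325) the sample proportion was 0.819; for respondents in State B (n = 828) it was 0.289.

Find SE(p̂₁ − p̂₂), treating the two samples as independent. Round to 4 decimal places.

0.0265

Each SE is √(p̂(1−p̂)/n): √(0.8190·0.1810/325) = 0.02136 and √(0.2890·0.7110/828) = 0.01575.
SE(p̂₁ − p̂₂) = √(SE₁² + SE₂²) = √(0.0004562496 + 0.0002480625) = 0.02654, since the two samples are independent.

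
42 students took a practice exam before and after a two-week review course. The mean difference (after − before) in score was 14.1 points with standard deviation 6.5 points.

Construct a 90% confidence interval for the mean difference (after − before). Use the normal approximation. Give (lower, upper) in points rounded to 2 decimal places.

(12.45, 15.75)

This is a matched-pairs design, so SE = s_d/√n = 6.5/√42 = 1.0030.
Margin = 1.645 × 1.0030 = 1.6499; the interval is 14.1 ± 1.6499 = (12.45, 15.75).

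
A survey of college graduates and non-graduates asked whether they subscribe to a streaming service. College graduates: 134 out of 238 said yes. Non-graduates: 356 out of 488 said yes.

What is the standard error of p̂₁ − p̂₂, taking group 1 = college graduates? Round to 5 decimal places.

0.03792

First, p̂₁ = 134/238 = 0.5630; p̂₂ = 356/488 = 0.7295.
The two standard errors are √(0.5630×0.4370/238) = 0.03215 and √(0.7295×0.2705/488) = 0.02011.
Because the samples are independent, SE_diff = √(0.03215² + 0.02011²) = 0.03792.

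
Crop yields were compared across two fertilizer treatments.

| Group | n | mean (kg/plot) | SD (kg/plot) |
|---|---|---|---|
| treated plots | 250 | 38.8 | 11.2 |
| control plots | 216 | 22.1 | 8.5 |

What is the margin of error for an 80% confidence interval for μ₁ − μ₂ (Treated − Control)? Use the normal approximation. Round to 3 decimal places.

Per-group SEs: s₁/√n₁ = 11.2/√250 = 0.7084, s₂/√n₂ = 8.5/√216 = 0.5784.
Unpooled SE of the difference: √(0.50183056 + 0.33454656) = 0.9145.
Margin of error = z* · SE = 1.282 × 0.9145 = 1.1724.

1.172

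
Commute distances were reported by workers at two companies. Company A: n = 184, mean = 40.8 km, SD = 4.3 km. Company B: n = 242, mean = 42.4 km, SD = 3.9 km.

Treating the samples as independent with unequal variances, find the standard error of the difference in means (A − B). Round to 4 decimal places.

Per-group SEs: s₁/√n₁ = 4.3/√184 = 0.3170, s₂/√n₂ = 3.9/√242 = 0.2507.
Unpooled SE of the difference: √(0.100489 + 0.06285049) = 0.4042.

0.4042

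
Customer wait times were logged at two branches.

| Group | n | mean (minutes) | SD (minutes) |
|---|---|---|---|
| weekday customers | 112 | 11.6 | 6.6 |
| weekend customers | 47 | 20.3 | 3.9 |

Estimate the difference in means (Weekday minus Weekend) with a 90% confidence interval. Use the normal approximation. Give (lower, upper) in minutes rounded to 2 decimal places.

(-10.09, -7.31)

SE₁ = s₁/√n₁ = 6.6/√112 = 0.6236; SE₂ = 3.9/√47 = 0.5689.
Independent samples, unequal variances: SE_diff = √(SE₁² + SE₂²) = √(0.38887696 + 0.32364721) = 0.8441.
z* = 1.645, so margin of error = 1.645 × 0.8441 = 1.3885.
Difference in means = 11.6 − 20.3 = -8.7000.
-8.7000 ± 1.3885 → (-10.09, -7.31).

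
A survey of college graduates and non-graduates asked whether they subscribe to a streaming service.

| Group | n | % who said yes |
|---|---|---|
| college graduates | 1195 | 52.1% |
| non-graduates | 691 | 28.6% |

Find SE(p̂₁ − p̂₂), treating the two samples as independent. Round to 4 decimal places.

0.0225

The two standard errors are √(0.5210×0.4790/1195) = 0.01445 and √(0.2860×0.7140/691) = 0.01719.
Because the samples are independent, SE_diff = √(0.01445² + 0.01719²) = 0.02246.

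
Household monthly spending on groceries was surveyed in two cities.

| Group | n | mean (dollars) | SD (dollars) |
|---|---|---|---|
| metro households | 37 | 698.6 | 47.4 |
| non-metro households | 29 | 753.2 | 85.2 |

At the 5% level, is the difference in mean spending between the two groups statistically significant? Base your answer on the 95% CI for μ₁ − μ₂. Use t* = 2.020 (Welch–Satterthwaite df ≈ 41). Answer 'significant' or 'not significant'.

SE₁ = s₁/√n₁ = 47.4/√37 = 7.7925; SE₂ = 85.2/√29 = 15.8212.
Independent samples, unequal variances: SE_diff = √(SE₁² + SE₂²) = √(60.72305625 + 250.31036944) = 17.6361.
t* = 2.020, so margin of error = 2.020 × 17.6361 = 35.6249.
Difference in means = 698.6 − 753.2 = -54.6000.
-54.6000 ± 35.6249 → (-90.2249, -18.9751).
The interval (-90.2249, -18.9751) does not contain 0, so the difference is significant.

significant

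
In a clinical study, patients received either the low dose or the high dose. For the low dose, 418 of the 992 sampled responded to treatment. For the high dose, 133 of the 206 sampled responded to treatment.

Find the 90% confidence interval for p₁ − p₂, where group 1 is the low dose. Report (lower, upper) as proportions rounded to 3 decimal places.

First, p̂₁ = 418/992 = 0.4214; p̂₂ = 133/206 = 0.6456.
The two standard errors are √(0.4214×0.5786/992) = 0.01568 and √(0.6456×0.3544/206) = 0.03333.
Because the samples are independent, SE_diff = √(0.01568² + 0.03333²) = 0.03683.
Using z* = 1.645 for 90%, ME = 1.645 × 0.03683 = 0.06059.
p̂₁ − p̂₂ = -0.2242; interval -0.2242 ± 0.06059 gives (-0.285, -0.164).

(-0.285, -0.164)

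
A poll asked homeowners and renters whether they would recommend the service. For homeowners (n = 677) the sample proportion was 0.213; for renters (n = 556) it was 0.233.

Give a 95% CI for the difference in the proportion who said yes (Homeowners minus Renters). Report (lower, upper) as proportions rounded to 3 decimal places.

The two standard errors are √(0.2130×0.7870/677) = 0.01574 and √(0.2330×0.7670/556) = 0.01793.
Because the samples are independent, SE_diff = √(0.01574² + 0.01793²) = 0.02386.
Using z* = 1.960 for 95%, ME = 1.960 × 0.02386 = 0.04677.
p̂₁ − p̂₂ = -0.0200; interval -0.0200 ± 0.04677 gives (-0.067, 0.027).

(-0.067, 0.027)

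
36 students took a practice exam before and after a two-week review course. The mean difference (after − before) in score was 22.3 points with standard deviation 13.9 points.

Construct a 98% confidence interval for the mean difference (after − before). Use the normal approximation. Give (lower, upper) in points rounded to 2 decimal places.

This is a matched-pairs design, so SE = s_d/√n = 13.9/√36 = 2.3167.
Margin = 2.326 × 2.3167 = 5.3886; the interval is 22.3 ± 5.3886 = (16.91, 27.69).

(16.91, 27.69)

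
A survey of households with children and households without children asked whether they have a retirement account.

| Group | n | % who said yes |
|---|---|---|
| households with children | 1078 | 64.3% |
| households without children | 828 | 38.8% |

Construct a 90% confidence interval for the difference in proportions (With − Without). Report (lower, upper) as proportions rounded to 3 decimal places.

(0.218, 0.292)

SE₁ = √(p̂₁(1−p̂₁)/n₁) = √(0.6430·0.3570/1078) = 0.01459; SE₂ = √(0.3880·0.6120/828) = 0.01693.
Independent samples: SE of the difference = √(SE₁² + SE₂²) = √(0.0002128681 + 0.0002866249) = 0.02235.
z* for 90% confidence is 1.645, so the margin of error is 1.645 × 0.02235 = 0.03677.
Point estimate p̂₁ − p̂₂ = 0.6430 − 0.3880 = 0.2550.
0.2550 ± 0.03677 → (0.218, 0.292).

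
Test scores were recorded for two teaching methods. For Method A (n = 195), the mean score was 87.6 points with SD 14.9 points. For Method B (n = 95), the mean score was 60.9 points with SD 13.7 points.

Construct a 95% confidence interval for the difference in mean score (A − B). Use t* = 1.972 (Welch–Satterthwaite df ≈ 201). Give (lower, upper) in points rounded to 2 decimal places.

Standard errors of each mean: 14.9/√195 = 1.0670 and 13.7/√95 = 1.4056.
SE(x̄₁ − x̄₂) = √(1.0670² + 1.4056²) = 1.7647 for independent samples with unequal variances.
With t* = 1.972, the margin is 1.972 × 1.7647 = 3.4800.
x̄₁ − x̄₂ = 87.6 − 60.9 = 26.7000; the interval is 26.7000 ± 3.4800 = (23.22, 30.18).

(23.22, 30.18)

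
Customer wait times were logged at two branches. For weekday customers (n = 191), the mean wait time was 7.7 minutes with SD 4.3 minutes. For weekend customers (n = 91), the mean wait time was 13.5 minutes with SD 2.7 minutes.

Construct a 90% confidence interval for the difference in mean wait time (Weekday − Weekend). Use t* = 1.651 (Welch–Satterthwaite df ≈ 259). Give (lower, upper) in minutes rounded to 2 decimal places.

Standard errors of each mean: 4.3/√191 = 0.3111 and 2.7/√91 = 0.2830.
SE(x̄₁ − x̄₂) = √(0.3111² + 0.2830²) = 0.4206 for independent samples with unequal variances.
With t* = 1.651, the margin is 1.651 × 0.4206 = 0.6944.
x̄₁ − x̄₂ = 7.7 − 13.5 = -5.8000; the interval is -5.8000 ± 0.6944 = (-6.49, -5.11).

(-6.49, -5.11)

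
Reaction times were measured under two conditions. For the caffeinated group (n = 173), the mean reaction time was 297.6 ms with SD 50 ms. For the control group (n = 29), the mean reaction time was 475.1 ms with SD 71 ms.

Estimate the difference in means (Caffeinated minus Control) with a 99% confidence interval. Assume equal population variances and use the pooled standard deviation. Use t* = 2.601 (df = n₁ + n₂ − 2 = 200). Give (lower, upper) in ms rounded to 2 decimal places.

s_p = √[((n₁−1)s₁² + (n₂−1)s₂²)/(n₁+n₂−2)] = √[(172·50² + 28·71²)/200] = 53.4391.
SE = 53.4391·√(1/173 + 1/29) = 10.7229.
With t* = 2.601, margin = 2.601 × 10.7229 = 27.8903.
x̄₁ − x̄₂ = 297.6 − 475.1 = -177.5000; interval -177.5000 ± 27.8903 = (-205.39, -149.61).

(-205.39, -149.61)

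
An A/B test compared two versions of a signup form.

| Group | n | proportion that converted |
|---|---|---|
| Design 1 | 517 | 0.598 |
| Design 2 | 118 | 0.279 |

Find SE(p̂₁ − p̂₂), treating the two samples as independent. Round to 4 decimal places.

SE₁ = √(p̂₁(1−p̂₁)/n₁) = √(0.5980·0.4020/517) = 0.02156; SE₂ = √(0.2790·0.7210/118) = 0.04129.
Independent samples: SE of the difference = √(SE₁² + SE₂²) = √(0.0004648336 + 0.0017048641) = 0.04658.

0.0466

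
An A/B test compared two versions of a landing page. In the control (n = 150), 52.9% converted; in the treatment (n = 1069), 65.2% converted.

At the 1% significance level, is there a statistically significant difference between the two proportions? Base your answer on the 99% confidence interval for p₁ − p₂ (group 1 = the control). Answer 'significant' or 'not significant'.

The two standard errors are √(0.5290×0.4710/150) = 0.04076 and √(0.6520×0.3480/1069) = 0.01457.
Because the samples are independent, SE_diff = √(0.04076² + 0.01457²) = 0.04329.
Using z* = 2.576 for 99%, ME = 2.576 × 0.04329 = 0.11152.
p̂₁ − p̂₂ = -0.1230; interval -0.1230 ± 0.11152 gives (-0.23452, -0.01148).
The interval (-0.23452, -0.01148) does not contain 0, so the difference is significant.

significant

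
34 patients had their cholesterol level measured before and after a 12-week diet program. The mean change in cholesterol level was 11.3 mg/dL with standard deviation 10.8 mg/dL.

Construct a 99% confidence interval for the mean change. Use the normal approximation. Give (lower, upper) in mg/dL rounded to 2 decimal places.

(6.53, 16.07)

This is a matched-pairs design, so SE = s_d/√n = 10.8/√34 = 1.8522.
Margin = 2.576 × 1.8522 = 4.7713; the interval is 11.3 ± 4.7713 = (6.53, 16.07).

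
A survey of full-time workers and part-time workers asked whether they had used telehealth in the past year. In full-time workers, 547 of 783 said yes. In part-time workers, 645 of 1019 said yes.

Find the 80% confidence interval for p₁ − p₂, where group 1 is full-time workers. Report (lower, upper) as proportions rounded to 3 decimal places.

First, p̂₁ = 547/783 = 0.6986; p̂₂ = 645/1019 = 0.6330.
The two standard errors are √(0.6986×0.3014/783) = 0.01640 and √(0.6330×0.3670/1019) = 0.01510.
Because the samples are independent, SE_diff = √(0.01640² + 0.01510²) = 0.02229.
Using z* = 1.282 for 80%, ME = 1.282 × 0.02229 = 0.02858.
p̂₁ − p̂₂ = 0.0656; interval 0.0656 ± 0.02858 gives (0.037, 0.094).

(0.037, 0.094)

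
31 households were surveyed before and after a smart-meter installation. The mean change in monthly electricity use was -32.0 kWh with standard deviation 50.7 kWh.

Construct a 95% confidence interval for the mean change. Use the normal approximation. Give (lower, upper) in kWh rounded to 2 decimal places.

(-49.85, -14.15)

Paired design: SE = s_d/√n = 50.7/√31 = 9.1060.
z* = 1.960; margin of error = 1.960 × 9.1060 = 17.8478.
-32.0 ± 17.8478 → (-49.85, -14.15).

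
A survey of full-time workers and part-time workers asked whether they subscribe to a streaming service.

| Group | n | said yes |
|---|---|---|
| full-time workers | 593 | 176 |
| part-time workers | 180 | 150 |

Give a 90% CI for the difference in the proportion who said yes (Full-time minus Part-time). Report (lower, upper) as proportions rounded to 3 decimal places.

(-0.592, -0.481)

First, p̂₁ = 176/593 = 0.2968; p̂₂ = 150/180 = 0.8333.
The two standard errors are √(0.2968×0.7032/593) = 0.01876 and √(0.8333×0.1667/180) = 0.02778.
Because the samples are independent, SE_diff = √(0.01876² + 0.02778²) = 0.03352.
Using z* = 1.645 for 90%, ME = 1.645 × 0.03352 = 0.05514.
p̂₁ − p̂₂ = -0.5365; interval -0.5365 ± 0.05514 gives (-0.592, -0.481).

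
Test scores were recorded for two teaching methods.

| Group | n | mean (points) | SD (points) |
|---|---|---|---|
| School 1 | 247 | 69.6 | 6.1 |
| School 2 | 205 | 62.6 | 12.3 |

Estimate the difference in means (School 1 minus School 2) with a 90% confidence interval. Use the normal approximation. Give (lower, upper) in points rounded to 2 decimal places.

(5.45, 8.55)

SE₁ = s₁/√n₁ = 6.1/√247 = 0.3881; SE₂ = 12.3/√205 = 0.8591.
Independent samples, unequal variances: SE_diff = √(SE₁² + SE₂²) = √(0.15062161 + 0.73805281) = 0.9427.
z* = 1.645, so margin of error = 1.645 × 0.9427 = 1.5507.
Difference in means = 69.6 − 62.6 = 7.0000.
7.0000 ± 1.5507 → (5.45, 8.55).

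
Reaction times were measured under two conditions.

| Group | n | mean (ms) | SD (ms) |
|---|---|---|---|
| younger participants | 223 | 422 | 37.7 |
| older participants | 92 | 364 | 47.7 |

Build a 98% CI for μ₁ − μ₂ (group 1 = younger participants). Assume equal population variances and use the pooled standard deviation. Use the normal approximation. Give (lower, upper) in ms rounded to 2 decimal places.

s_p = √[((n₁−1)s₁² + (n₂−1)s₂²)/(n₁+n₂−2)] = √[(222·37.7² + 91·47.7²)/313] = 40.8605.
SE = 40.8605·√(1/223 + 1/92) = 5.0631.
With z* = 2.326, margin = 2.326 × 5.0631 = 11.7768.
x̄₁ − x̄₂ = 422 − 364 = 58.0000; interval 58.0000 ± 11.7768 = (46.22, 69.78).

(46.22, 69.78)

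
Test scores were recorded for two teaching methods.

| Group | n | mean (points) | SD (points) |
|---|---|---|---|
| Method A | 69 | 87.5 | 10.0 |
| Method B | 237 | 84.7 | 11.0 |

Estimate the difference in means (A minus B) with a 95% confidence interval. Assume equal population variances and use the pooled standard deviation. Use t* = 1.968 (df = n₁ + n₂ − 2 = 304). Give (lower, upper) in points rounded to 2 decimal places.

s_p = √[((n₁−1)s₁² + (n₂−1)s₂²)/(n₁+n₂−2)] = √[(68·10.0² + 236·11.0²)/304] = 10.7844.
SE = 10.7844·√(1/69 + 1/237) = 1.4752.
With t* = 1.968, margin = 1.968 × 1.4752 = 2.9032.
x̄₁ − x̄₂ = 87.5 − 84.7 = 2.8000; interval 2.8000 ± 2.9032 = (-0.10, 5.70).

(-0.10, 5.70)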